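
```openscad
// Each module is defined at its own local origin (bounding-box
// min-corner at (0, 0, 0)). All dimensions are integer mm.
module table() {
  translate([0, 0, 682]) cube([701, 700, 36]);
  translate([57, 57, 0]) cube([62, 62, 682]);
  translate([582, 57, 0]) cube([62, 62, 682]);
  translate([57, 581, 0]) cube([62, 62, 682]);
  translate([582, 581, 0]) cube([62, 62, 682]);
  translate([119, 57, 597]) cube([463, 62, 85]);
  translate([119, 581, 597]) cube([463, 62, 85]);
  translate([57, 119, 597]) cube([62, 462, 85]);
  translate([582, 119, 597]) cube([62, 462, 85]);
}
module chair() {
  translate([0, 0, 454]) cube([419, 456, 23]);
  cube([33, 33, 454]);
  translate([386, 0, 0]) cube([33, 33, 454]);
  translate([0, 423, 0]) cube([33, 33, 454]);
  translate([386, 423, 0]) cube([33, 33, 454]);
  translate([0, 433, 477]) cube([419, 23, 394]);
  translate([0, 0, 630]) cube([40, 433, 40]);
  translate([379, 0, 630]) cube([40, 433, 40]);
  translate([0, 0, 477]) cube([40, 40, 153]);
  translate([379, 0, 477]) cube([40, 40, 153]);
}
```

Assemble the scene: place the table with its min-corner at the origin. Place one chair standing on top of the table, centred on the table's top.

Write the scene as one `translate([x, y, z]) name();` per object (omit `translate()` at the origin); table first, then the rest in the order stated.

table();
translate([141, 122, 718]) chair();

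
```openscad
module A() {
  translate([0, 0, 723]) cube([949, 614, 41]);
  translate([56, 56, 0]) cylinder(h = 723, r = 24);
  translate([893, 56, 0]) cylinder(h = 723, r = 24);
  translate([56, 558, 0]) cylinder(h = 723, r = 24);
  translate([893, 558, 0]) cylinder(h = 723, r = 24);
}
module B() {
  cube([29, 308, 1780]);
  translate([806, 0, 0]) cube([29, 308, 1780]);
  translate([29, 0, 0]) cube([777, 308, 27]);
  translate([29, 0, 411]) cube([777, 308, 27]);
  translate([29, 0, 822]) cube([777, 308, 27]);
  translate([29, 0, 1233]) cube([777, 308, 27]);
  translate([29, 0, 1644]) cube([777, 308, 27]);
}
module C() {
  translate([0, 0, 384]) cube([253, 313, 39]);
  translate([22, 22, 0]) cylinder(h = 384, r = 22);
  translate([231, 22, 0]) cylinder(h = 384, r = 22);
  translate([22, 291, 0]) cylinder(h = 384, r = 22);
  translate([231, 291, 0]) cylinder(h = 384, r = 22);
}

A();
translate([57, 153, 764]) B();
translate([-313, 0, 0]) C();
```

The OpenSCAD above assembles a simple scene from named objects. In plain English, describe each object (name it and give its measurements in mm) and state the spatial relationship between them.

A is a table with a 949×614 mm rectangular top, 41 mm thick, top surface at z = 764 mm, supported by four round legs of 48 mm diameter, each leg's bounding box inset 32 mm from the nearest pair of top edges, running from the floor.

B is a bookshelf 835 mm wide overall, 308 mm deep and 1780 mm tall. The two sides are 29 mm thick vertical panels. 5 horizontal shelves of 27 mm thickness span between the inner faces of the sides; the lowest shelf sits on the floor and shelves are stacked with a clear vertical gap of 384 mm between each pair.

C is a four-legged stool. The seat is a 253×313×39 mm slab whose top surface is at z = 423 mm; four round legs, each 44 mm in diameter, run from the floor (z = 0) to the underside of the seat, each leg's axis is inset half a diameter from the nearest pair of seat edges (so the leg's bounding box is flush with the corner).

The bookshelf is on top of the table, centred. The stool is on the floor beside the table on its −x side.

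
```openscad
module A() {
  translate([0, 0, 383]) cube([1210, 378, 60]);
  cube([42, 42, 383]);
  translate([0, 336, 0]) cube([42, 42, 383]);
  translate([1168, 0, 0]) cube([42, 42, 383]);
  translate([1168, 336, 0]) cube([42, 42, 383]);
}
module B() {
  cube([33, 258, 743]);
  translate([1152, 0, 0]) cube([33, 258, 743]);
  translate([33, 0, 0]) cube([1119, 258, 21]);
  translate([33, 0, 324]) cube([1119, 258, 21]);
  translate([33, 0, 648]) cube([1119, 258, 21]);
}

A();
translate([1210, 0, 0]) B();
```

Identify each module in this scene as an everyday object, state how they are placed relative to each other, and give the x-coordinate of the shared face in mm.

A is a bench. B is a bookshelf. The bookshelf is against the bench's +x side, with their −y faces flush. The x-coordinate of the shared face is 1210 mm.

The bench's +x face and the bookshelf's −x face are both at x = 1210 mm.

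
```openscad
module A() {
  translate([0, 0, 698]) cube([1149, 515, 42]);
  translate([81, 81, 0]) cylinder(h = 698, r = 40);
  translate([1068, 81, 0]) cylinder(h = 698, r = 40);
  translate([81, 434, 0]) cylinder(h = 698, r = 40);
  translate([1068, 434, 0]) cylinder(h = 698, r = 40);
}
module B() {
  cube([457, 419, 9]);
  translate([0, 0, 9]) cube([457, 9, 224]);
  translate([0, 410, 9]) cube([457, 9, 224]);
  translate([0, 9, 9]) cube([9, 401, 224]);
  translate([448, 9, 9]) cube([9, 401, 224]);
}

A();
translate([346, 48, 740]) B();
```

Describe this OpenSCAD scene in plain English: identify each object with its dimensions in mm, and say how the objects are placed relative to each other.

A is a table with a 1149×515 mm rectangular top, 42 mm thick, top surface at z = 740 mm, supported by four round legs of 80 mm diameter, each leg's bounding box inset 41 mm from the nearest pair of top edges, running from the floor.

B is an open-topped rectangular box: outside dimensions 457×419×233 mm, with a uniform wall and base thickness of 9 mm. The base is a full 457×419 slab on the floor; four walls sit on top of the base. The front and back walls (the −y and +y sides) span the full width; the two side walls fit between them.

The open box is on top of the table, centred.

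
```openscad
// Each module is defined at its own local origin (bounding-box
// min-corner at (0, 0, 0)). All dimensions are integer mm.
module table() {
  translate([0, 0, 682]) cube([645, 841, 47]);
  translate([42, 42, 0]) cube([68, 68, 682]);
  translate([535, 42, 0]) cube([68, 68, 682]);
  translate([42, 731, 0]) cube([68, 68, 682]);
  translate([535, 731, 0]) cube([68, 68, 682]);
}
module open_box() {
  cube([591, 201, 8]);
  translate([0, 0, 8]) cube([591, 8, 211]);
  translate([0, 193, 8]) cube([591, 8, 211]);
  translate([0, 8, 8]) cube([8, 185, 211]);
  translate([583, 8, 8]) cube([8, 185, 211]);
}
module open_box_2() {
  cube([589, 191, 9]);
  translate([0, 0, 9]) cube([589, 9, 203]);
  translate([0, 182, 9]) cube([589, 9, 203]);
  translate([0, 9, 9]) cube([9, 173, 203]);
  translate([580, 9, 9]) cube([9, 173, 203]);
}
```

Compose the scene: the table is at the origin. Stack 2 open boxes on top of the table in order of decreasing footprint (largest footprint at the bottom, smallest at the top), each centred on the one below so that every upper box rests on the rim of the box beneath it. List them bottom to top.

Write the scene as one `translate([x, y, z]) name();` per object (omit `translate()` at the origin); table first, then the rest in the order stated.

table();
translate([27, 320, 729]) open_box();
translate([28, 325, 948]) open_box_2();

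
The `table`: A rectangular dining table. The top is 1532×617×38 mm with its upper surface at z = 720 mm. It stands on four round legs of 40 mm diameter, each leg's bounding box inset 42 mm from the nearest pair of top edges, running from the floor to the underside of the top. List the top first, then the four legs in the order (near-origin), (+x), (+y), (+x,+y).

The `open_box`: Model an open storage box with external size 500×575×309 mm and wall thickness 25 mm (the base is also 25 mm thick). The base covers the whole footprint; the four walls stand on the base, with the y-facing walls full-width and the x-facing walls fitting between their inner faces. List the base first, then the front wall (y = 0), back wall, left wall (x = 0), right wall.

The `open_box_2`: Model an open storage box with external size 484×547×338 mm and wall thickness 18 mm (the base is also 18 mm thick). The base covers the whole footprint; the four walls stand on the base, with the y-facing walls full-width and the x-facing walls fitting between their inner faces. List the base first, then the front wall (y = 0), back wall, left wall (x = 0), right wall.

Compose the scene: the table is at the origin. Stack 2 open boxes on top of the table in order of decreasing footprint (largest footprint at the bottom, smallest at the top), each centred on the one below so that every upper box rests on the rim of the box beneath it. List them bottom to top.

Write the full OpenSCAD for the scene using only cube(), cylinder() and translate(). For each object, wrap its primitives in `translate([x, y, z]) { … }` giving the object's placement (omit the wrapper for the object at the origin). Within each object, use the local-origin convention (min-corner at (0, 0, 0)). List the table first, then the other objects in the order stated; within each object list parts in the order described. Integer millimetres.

translate([0, 0, 682]) cube([1532, 617, 38]);
translate([62, 62, 0]) cylinder(h = 682, r = 20);
translate([1470, 62, 0]) cylinder(h = 682, r = 20);
translate([62, 555, 0]) cylinder(h = 682, r = 20);
translate([1470, 555, 0]) cylinder(h = 682, r = 20);
translate([516, 21, 720]) {
  cube([500, 575, 25]);
  translate([0, 0, 25]) cube([500, 25, 284]);
  translate([0, 550, 25]) cube([500, 25, 284]);
  translate([0, 25, 25]) cube([25, 525, 284]);
  translate([475, 25, 25]) cube([25, 525, 284]);
}
translate([524, 35, 1029]) {
  cube([484, 547, 18]);
  translate([0, 0, 18]) cube([484, 18, 320]);
  translate([0, 529, 18]) cube([484, 18, 320]);
  translate([0, 18, 18]) cube([18, 511, 320]);
  translate([466, 18, 18]) cube([18, 511, 320]);
}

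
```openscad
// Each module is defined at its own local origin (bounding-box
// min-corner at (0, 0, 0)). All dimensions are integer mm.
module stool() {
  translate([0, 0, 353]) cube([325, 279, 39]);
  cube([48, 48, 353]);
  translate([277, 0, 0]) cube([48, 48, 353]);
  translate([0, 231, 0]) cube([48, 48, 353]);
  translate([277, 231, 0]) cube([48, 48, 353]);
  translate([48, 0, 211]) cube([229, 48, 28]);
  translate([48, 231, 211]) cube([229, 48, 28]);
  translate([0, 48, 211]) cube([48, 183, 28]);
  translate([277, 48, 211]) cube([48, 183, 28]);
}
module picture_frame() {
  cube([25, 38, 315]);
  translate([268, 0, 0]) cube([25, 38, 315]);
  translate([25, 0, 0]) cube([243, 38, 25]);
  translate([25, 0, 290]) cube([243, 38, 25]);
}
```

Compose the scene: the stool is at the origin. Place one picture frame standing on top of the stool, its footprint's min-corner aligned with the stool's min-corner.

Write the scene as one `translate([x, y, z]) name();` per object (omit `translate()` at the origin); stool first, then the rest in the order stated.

stool();
translate([0, 0, 392]) picture_frame();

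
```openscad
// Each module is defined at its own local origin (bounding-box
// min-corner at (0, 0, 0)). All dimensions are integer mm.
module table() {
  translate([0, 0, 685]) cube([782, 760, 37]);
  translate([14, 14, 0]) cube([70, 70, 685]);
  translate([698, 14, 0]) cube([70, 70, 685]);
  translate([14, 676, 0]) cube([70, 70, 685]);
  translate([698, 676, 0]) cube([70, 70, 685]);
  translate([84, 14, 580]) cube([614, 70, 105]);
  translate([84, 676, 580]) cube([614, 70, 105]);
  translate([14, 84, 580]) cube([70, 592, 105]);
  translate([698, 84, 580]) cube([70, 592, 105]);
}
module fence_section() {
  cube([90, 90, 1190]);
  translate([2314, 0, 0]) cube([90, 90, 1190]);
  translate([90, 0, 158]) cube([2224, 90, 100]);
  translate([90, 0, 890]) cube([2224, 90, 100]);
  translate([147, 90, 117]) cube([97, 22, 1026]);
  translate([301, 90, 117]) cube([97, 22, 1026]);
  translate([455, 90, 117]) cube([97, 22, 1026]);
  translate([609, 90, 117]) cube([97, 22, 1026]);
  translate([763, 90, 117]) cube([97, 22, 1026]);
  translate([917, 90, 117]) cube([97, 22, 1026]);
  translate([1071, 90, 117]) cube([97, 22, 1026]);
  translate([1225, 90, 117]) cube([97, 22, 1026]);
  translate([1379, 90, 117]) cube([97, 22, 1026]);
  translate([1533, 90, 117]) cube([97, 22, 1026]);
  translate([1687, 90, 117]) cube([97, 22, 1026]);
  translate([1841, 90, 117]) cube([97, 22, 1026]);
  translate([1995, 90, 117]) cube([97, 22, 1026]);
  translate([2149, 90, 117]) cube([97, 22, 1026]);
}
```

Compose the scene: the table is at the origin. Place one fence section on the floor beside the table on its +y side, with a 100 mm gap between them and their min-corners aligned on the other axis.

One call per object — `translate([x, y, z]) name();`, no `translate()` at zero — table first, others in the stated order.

table();
translate([0, 860, 0]) fence_section();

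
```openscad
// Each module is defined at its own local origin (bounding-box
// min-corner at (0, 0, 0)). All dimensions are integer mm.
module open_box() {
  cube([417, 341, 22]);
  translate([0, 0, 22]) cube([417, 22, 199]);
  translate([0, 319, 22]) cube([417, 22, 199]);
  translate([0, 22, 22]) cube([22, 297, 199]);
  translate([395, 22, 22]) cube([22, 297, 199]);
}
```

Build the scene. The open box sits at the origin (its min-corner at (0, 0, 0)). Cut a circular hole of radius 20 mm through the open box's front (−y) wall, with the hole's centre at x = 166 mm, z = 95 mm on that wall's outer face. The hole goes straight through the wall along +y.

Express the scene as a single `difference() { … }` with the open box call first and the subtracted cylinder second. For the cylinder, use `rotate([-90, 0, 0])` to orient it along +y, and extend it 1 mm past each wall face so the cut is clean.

difference() {
  open_box();
  translate([166, -1, 95]) rotate([-90, 0, 0]) cylinder(h = 24, r = 20);
}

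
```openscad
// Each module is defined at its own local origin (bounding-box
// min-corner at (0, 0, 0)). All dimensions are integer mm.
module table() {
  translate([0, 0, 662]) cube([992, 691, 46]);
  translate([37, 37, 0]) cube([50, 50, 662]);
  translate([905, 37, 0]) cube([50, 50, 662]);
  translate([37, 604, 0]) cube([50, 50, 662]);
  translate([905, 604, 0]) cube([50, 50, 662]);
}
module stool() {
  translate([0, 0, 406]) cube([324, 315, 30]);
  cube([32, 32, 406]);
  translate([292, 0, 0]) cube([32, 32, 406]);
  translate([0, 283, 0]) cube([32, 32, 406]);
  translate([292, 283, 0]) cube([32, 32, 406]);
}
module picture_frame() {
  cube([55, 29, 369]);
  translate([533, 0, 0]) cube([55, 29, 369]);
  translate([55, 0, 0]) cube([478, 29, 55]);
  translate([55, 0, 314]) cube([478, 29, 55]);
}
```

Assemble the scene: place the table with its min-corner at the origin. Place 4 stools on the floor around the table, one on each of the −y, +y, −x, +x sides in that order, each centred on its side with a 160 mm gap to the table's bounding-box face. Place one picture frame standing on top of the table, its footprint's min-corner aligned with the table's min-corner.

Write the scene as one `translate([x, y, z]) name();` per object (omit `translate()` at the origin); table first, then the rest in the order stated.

table();
translate([334, -475, 0]) stool();
translate([334, 851, 0]) stool();
translate([-484, 188, 0]) stool();
translate([1152, 188, 0]) stool();
translate([0, 0, 708]) picture_frame();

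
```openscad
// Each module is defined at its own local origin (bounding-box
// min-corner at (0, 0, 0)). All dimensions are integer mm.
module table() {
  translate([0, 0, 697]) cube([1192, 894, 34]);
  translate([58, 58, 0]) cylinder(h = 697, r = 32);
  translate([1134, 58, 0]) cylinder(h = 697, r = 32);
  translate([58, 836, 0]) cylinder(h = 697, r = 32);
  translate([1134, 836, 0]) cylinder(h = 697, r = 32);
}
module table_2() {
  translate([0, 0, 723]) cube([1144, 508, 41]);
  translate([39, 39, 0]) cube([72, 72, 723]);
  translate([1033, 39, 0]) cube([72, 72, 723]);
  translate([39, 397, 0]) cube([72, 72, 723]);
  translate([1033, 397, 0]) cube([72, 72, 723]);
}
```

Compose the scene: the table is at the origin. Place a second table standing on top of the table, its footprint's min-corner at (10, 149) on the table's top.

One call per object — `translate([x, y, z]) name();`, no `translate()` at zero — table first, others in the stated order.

table();
translate([10, 149, 731]) table_2();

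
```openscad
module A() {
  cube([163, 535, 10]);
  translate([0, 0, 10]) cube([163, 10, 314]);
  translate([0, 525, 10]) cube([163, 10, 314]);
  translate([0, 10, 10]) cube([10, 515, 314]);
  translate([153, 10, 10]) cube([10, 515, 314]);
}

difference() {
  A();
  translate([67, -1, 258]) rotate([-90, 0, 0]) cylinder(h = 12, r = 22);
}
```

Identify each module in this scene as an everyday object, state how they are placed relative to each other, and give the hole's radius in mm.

A is an open box. The open box has a circular hole through its front wall. The hole's radius is 22 mm.

The subtracted cylinder has r = 22 mm.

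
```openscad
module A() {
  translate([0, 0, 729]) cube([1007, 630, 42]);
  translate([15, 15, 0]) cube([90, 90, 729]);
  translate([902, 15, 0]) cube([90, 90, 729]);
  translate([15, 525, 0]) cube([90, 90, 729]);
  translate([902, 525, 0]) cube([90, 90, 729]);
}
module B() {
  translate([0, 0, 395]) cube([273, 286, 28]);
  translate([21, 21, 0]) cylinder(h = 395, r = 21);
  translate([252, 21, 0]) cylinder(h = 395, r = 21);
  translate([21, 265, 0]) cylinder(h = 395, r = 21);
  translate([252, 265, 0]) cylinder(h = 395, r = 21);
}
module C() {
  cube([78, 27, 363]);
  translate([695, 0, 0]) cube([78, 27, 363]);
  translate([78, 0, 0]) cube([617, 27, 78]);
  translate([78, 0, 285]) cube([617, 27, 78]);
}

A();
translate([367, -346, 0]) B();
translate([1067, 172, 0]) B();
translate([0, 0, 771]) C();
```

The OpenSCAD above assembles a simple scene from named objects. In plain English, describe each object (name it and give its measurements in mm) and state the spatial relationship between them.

A is a rectangular dining table. The top is 1007×630×42 mm with its upper surface at z = 771 mm. It stands on four 90×90 mm square legs, each inset 15 mm from the nearest pair of top edges, running from the floor to the underside of the top.

B is a simple wooden stool: a rectangular seat 273 mm (x) by 286 mm (y), 28 mm thick, top face at z = 423 mm, on four round legs, each 42 mm in diameter. The legs rest on z = 0, each leg's axis is inset half a diameter from the nearest pair of seat edges (so the leg's bounding box is flush with the corner).

C is a picture frame with a 617×207 mm rectangular opening (x by z) and a uniform 78 mm border on every side. Frame depth is 27 mm along y. It is built from two vertical stiles running the full outside height and two horizontal rails spanning the gap between the stiles.

Two stools sit around the table at the −y, +x sides. The picture frame is on top of the table.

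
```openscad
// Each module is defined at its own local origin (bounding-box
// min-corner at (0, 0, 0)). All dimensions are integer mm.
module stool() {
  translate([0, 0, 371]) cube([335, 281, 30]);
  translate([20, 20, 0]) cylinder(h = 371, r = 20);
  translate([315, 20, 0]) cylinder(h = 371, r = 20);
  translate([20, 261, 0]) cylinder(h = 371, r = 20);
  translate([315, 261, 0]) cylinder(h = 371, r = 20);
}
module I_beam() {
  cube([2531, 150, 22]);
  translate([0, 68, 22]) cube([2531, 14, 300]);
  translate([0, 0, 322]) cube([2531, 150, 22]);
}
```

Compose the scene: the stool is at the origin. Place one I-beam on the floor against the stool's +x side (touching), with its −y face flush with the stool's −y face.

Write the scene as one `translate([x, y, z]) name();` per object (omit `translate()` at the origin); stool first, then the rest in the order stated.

stool();
translate([335, 0, 0]) I_beam();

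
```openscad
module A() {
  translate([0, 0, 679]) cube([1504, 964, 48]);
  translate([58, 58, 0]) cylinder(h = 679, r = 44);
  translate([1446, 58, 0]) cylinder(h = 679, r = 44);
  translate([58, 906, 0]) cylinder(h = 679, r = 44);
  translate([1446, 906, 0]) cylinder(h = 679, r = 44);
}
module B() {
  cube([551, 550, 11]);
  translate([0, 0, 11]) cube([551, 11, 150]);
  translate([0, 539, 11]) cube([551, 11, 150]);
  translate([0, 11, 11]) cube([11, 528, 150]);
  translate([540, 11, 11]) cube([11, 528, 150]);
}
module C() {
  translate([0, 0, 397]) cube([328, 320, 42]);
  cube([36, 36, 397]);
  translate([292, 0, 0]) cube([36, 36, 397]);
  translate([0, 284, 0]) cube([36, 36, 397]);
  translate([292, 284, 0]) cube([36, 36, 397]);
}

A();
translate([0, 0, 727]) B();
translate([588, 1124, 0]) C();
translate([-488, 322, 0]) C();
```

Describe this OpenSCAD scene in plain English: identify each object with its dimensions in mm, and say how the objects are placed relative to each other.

A is a rectangular dining table. The top is 1504×964×48 mm with its upper surface at z = 727 mm. It stands on four round legs of 88 mm diameter, each leg's bounding box inset 14 mm from the nearest pair of top edges, running from the floor to the underside of the top.

B is an open-topped rectangular box: outside dimensions 551×550×161 mm, with a uniform wall and base thickness of 11 mm. The base is a full 551×550 slab on the floor; four walls sit on top of the base. The front and back walls (the −y and +y sides) span the full width; the two side walls fit between them.

C is a four-legged stool. The seat is 328×320 mm, 42 mm thick, top at z = 439 mm. It stands on four square legs, each 36×36 mm in cross-section, from z = 0 to the seat underside, each flush with a corner of the seat.

The open box is on top of the table. Two stools sit around the table at the +y, −x sides.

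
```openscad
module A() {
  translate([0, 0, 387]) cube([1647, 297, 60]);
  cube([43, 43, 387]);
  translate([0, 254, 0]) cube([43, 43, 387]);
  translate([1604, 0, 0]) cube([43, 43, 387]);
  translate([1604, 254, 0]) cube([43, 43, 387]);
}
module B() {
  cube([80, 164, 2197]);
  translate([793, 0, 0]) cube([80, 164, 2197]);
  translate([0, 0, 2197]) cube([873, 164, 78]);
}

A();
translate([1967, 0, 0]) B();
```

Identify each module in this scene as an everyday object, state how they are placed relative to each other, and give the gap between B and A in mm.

The door frame's nearest face is 320 mm from the bench's +x face.

A is a bench. B is a door frame. The door frame is on the floor beside the bench on its +x side. The gap between the door frame and the bench is 320 mm.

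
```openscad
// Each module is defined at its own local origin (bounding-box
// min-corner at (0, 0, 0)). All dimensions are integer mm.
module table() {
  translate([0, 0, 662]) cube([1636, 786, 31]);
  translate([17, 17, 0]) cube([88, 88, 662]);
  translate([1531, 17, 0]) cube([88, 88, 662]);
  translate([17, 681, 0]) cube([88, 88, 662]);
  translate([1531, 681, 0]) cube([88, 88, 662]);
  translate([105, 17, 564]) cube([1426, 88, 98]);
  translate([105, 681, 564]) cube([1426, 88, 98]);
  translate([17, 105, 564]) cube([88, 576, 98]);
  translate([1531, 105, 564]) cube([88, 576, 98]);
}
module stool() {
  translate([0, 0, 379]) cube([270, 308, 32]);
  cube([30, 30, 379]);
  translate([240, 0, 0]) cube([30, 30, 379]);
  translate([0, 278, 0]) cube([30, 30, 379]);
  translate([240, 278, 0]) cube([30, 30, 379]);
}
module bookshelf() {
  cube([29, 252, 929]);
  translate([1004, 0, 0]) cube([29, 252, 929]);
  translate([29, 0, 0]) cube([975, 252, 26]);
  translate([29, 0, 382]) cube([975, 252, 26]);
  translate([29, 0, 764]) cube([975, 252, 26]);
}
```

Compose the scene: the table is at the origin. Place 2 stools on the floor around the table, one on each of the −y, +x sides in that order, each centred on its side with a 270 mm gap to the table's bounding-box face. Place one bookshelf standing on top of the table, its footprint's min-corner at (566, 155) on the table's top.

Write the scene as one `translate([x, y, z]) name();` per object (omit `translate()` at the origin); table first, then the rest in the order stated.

table();
translate([683, -578, 0]) stool();
translate([1906, 239, 0]) stool();
translate([566, 155, 693]) bookshelf();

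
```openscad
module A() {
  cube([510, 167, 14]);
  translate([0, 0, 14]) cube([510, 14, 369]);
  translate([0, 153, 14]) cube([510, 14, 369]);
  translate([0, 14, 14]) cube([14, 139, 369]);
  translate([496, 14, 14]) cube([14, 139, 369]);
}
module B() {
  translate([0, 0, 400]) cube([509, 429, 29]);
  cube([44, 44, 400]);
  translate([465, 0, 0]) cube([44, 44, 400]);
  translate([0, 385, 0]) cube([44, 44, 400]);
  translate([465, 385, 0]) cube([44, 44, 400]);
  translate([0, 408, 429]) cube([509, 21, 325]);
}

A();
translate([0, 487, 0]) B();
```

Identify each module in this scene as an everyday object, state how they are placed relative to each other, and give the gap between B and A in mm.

A is an open box. B is a chair. The chair is on the floor beside the open box on its +y side. The gap between the chair and the open box is 320 mm.

The chair's nearest face is 320 mm from the open box's +y face.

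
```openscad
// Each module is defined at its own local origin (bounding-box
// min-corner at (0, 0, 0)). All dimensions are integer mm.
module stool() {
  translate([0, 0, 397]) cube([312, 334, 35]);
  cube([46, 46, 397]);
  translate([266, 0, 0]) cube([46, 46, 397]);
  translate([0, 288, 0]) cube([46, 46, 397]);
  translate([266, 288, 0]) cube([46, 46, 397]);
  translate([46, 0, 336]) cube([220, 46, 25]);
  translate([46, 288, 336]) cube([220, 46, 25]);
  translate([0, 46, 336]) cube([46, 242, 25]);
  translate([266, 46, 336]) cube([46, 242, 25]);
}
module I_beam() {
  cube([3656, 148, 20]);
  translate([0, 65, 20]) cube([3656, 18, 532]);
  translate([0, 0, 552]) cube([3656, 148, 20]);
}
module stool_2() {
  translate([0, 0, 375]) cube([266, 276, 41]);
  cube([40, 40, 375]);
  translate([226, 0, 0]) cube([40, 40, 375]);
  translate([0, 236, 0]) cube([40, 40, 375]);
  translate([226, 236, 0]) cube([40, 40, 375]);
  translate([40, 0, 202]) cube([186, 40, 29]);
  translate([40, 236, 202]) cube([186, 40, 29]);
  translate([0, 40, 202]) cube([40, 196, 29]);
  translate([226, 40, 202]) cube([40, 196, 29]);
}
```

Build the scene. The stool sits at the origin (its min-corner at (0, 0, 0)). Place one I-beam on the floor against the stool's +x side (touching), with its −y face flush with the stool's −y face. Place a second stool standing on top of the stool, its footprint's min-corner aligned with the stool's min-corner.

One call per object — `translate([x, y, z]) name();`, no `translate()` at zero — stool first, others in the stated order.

stool();
translate([312, 0, 0]) I_beam();
translate([0, 0, 432]) stool_2();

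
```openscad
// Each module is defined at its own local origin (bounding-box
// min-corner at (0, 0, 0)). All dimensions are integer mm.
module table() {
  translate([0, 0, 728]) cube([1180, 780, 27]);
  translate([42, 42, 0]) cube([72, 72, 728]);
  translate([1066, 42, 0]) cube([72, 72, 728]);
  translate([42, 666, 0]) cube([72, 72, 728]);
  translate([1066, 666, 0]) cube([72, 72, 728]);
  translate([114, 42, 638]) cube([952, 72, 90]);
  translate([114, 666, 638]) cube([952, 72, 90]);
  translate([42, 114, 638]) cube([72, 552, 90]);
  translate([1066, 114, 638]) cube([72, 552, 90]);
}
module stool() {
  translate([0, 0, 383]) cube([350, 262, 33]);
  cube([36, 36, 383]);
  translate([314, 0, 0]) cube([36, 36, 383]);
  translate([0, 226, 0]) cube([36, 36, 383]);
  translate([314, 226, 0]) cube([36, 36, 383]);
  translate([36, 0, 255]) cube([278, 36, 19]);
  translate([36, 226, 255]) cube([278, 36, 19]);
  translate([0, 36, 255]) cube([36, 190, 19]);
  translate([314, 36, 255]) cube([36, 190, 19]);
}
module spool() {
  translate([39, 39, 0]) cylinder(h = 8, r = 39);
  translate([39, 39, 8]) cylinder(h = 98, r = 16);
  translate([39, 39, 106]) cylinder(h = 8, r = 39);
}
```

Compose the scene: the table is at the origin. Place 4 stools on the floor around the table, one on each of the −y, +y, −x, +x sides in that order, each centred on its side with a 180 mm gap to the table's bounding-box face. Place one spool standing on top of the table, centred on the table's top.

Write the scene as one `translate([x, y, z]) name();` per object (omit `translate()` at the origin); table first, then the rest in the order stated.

table();
translate([415, -442, 0]) stool();
translate([415, 960, 0]) stool();
translate([-530, 259, 0]) stool();
translate([1360, 259, 0]) stool();
translate([551, 351, 755]) spool();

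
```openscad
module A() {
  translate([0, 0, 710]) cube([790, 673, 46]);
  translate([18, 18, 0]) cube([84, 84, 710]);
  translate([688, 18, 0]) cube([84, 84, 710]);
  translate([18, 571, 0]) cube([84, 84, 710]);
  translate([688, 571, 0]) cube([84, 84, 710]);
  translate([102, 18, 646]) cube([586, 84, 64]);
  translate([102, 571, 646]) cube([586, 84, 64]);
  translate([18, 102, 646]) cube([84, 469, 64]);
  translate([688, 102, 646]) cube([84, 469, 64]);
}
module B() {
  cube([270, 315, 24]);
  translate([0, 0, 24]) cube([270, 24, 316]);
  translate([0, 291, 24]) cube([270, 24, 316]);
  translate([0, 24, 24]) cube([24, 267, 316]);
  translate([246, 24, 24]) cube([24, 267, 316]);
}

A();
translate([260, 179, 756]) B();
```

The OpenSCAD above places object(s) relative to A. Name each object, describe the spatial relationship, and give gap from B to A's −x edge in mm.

The open box's min-x is at 260; the table's min-x is 0; gap = 260 mm.

A is a table. B is an open box. The open box is on top of the table, centred. The gap from the open box to the table's −x edge is 260 mm.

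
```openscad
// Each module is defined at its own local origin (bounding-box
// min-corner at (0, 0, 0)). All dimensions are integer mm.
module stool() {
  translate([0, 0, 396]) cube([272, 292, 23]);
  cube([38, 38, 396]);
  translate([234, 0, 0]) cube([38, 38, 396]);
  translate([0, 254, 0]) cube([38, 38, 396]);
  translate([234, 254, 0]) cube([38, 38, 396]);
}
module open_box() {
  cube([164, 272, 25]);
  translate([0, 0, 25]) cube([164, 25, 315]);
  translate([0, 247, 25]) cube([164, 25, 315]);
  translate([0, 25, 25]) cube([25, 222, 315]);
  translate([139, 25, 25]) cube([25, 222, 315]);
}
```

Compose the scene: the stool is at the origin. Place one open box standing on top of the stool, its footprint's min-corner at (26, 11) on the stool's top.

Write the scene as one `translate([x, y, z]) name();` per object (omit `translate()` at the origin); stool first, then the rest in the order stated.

stool();
translate([26, 11, 419]) open_box();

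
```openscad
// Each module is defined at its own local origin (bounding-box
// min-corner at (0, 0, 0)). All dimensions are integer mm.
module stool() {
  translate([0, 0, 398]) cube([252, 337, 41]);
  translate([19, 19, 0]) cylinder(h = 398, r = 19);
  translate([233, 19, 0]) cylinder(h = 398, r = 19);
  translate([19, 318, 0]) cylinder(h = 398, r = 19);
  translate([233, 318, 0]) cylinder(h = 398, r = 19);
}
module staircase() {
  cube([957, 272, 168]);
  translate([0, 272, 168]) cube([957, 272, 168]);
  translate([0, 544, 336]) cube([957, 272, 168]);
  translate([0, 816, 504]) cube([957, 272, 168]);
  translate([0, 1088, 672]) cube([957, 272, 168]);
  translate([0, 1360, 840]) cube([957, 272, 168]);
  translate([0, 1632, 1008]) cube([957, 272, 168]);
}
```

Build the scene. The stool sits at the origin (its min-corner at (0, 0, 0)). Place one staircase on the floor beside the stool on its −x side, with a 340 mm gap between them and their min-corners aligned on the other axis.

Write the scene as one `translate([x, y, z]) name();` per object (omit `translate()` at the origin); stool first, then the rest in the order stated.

stool();
translate([-1297, 0, 0]) staircase();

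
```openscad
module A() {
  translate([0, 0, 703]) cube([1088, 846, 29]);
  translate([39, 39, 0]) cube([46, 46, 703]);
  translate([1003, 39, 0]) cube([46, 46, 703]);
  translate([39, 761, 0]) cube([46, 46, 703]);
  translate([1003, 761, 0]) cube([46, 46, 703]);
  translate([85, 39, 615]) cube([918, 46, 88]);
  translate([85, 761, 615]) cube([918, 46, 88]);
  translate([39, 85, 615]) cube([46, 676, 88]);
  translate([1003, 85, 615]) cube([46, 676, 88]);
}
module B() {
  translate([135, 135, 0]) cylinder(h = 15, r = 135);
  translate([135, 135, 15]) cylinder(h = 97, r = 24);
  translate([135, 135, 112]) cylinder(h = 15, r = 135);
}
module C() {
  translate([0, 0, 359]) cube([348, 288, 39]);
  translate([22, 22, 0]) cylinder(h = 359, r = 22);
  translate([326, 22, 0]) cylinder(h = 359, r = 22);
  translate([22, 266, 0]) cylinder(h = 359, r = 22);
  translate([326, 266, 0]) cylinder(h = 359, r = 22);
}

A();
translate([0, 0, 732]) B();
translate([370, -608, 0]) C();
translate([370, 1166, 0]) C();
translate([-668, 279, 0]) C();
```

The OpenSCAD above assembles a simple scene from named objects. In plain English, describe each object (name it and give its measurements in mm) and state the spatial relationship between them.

A is a table with a 1088×846 mm rectangular top, 29 mm thick, top surface at z = 732 mm, supported by four 46×46 mm square legs, each inset 39 mm from the nearest pair of top edges, running from the floor. Four apron rails, 46 mm thick and 88 mm tall, run between adjacent legs with their top edges flush with the underside of the top and their outer faces flush with the legs' outer faces.

B is a spool: two coaxial disc flanges of radius 135 mm and thickness 15 mm, joined by a core cylinder of radius 24 mm and height 97 mm. The lower flange rests on z = 0 and the three cylinders share a vertical axis.

C is a simple wooden stool: a rectangular seat 348 mm (x) by 288 mm (y), 39 mm thick, top face at z = 398 mm, on four round legs, each 44 mm in diameter. The legs rest on z = 0, each leg's axis is inset half a diameter from the nearest pair of seat edges (so the leg's bounding box is flush with the corner).

The spool is on top of the table. Three stools sit around the table at the −y, +y, −x sides.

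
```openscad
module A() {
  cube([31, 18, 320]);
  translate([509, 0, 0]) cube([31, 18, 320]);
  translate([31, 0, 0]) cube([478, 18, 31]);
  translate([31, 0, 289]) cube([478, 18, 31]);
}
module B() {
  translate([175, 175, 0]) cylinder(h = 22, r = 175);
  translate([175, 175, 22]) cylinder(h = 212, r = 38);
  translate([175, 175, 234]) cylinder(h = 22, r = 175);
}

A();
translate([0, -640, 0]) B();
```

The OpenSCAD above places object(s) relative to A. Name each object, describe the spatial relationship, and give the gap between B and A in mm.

A is a picture frame. B is a spool. The spool is on the floor beside the picture frame on its −y side. The gap between the spool and the picture frame is 290 mm.

The spool's nearest face is 290 mm from the picture frame's −y face.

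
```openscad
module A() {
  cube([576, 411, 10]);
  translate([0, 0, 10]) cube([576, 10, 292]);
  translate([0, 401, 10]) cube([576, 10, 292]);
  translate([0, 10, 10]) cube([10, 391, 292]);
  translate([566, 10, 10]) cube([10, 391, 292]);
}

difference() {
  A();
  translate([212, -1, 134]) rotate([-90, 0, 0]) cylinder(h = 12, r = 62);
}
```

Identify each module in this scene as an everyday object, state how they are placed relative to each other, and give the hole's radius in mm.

A is an open box. The open box has a circular hole through its front wall. The hole's radius is 62 mm.

The subtracted cylinder has r = 62 mm.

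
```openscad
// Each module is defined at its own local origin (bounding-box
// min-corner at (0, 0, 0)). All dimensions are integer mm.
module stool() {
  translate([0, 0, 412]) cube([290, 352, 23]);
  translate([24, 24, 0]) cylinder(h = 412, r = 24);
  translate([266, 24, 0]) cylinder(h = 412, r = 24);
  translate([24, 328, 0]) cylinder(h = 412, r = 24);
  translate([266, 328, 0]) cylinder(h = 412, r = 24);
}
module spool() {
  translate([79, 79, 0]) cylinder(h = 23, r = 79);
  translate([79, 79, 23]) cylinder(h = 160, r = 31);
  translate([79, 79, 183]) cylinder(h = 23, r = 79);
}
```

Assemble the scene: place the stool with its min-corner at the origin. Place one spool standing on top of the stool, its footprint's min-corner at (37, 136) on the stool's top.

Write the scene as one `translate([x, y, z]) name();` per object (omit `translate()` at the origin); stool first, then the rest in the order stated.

stool();
translate([37, 136, 435]) spool();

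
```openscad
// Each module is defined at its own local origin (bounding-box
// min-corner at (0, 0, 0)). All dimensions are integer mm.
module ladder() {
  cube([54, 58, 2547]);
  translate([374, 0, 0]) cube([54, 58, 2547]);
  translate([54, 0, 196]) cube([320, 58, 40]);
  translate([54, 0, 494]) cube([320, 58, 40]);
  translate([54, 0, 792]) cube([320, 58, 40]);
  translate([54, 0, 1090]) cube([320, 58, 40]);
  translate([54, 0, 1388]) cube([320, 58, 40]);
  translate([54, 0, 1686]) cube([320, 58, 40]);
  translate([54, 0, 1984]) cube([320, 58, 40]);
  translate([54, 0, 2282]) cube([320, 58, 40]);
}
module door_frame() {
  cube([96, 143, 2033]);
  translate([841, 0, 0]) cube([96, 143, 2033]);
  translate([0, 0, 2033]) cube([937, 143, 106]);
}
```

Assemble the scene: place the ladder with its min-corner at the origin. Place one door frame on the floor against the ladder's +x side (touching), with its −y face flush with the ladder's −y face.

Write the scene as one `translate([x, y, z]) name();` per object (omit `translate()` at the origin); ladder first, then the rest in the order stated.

ladder();
translate([428, 0, 0]) door_frame();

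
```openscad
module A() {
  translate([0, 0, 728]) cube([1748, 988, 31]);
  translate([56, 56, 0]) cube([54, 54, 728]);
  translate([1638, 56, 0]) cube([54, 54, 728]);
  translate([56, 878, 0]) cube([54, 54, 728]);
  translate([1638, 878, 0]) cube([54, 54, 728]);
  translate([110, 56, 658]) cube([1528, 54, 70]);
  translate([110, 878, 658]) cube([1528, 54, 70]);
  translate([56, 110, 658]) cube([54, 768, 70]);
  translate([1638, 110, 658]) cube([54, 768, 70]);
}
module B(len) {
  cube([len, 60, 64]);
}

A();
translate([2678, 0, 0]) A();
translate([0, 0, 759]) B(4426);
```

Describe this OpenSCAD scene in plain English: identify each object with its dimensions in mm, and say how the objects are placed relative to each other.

A is a table with a 1748×988 mm rectangular top, 31 mm thick, top surface at z = 759 mm, supported by four 54×54 mm square legs, each inset 56 mm from the nearest pair of top edges, running from the floor. Four apron rails, 54 mm thick and 70 mm tall, run between adjacent legs with their top edges flush with the underside of the top and their outer faces flush with the legs' outer faces.

B is a rectangular beam 4426 mm long (x), 60 mm deep (y), 64 mm thick (z).

The beam spans the tops of two tables placed 930 mm apart, resting at z = 759 mm.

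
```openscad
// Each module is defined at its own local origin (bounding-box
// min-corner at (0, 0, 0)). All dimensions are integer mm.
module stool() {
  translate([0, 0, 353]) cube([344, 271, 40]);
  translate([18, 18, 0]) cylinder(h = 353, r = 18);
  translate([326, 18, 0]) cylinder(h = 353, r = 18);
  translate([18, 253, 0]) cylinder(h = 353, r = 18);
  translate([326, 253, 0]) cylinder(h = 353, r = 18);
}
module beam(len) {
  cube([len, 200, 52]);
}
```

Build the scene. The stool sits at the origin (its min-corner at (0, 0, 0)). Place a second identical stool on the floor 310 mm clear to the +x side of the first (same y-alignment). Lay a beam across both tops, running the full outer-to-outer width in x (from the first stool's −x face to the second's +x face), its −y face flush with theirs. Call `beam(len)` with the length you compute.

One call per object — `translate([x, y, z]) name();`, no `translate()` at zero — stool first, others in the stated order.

stool();
translate([654, 0, 0]) stool();
translate([0, 0, 393]) beam(998);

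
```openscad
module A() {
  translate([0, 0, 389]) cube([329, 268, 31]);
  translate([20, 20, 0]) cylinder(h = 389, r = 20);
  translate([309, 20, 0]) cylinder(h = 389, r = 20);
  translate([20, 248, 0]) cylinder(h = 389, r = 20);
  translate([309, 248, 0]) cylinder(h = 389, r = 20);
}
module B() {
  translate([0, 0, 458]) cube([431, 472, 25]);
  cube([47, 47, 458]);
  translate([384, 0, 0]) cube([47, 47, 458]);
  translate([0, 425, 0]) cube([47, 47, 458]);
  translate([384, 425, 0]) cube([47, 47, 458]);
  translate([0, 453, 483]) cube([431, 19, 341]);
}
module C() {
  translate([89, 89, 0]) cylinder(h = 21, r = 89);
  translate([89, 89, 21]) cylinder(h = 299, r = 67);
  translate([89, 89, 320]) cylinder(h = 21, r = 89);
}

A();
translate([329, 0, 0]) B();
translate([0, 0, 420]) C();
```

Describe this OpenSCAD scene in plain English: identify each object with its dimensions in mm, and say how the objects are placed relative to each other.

A is a four-legged stool. The seat is a 329×268×31 mm slab whose top surface is at z = 420 mm; four round legs, each 40 mm in diameter, run from the floor (z = 0) to the underside of the seat, each leg's axis is inset half a diameter from the nearest pair of seat edges (so the leg's bounding box is flush with the corner).

B is a chair: 431×472 mm seat, 25 mm thick, top at z = 483 mm, on four 47 mm square corner legs flush with the seat edges. A 19 mm thick backrest slab spans the full seat width, extending 341 mm above the seat top, its back face flush with the seat's +y edge.

C is a spool: two coaxial disc flanges of radius 89 mm and thickness 21 mm, joined by a core cylinder of radius 67 mm and height 299 mm. The lower flange rests on z = 0 and the three cylinders share a vertical axis.

The chair is against the stool's +x side, with their −y faces flush. The spool is on top of the stool.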